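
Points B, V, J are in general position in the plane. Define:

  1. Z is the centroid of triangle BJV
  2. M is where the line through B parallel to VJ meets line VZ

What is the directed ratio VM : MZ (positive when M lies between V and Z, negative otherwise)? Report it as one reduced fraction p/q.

VM:MZ = -3/2

Work in coordinates with B = (0, 0), V = (1, 0), J = (0, 1).
1. Z is the centroid of triangle BJV ⇒ Z = (1/3, 1/3)
2. M is where the line through B parallel to VJ meets line VZ ⇒ M = (-1, 1)
M = V + t·(Z−V) with t = 3, so VM:MZ = t:(1−t) = 3:-2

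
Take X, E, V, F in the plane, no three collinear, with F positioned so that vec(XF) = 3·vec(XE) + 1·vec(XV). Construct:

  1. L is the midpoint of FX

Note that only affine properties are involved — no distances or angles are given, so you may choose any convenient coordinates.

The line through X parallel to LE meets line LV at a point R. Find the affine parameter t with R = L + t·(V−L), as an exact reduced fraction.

t = 1/2

Assign X = (0, 0), E = (1, 0), V = (0, 1), F = (3, 1) — the answer is frame-independent, so this choice is without loss of generality.
1. L is the midpoint of FX ⇒ L = (3/2, 1/2)
through X parallel to LE: direction (-1/2, -1/2); meets LV at R = (3/4, 3/4)
R = L + t·(V−L) with t = 1/2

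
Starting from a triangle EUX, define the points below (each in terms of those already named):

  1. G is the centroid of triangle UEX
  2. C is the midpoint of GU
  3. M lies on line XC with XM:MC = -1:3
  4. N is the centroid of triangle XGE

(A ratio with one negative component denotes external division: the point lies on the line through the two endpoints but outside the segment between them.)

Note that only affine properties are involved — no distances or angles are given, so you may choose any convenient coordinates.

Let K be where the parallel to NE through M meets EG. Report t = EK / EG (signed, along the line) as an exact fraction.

Choose coordinates E = (0, 0), U = (1, 0), X = (0, 1).
1. G is the centroid of triangle UEX ⇒ G = (1/3, 1/3)
2. C is the midpoint of GU ⇒ C = (2/3, 1/6)
3. M lies on line XC with XM:MC = -1:3 ⇒ M = (-1/3, 17/12)
4. N is the centroid of triangle XGE ⇒ N = (1/9, 4/9)
through M parallel to NE: direction (-1/9, -4/9); meets EG at K = (-11/12, -11/12)
K = E + t·(G−E) with t = -11/4

t = -11/4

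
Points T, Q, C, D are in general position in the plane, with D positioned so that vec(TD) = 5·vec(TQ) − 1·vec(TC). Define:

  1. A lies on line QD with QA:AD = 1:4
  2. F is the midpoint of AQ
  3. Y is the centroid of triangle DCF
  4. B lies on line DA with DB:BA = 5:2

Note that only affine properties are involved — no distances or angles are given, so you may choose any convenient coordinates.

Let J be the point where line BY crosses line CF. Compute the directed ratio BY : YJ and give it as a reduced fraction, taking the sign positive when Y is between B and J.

BY:YJ = 2/21

Choose coordinates T = (0, 0), Q = (1, 0), C = (0, 1), D = (5, -1).
1. A lies on line QD with QA:AD = 1:4 ⇒ A = (9/5, -1/5)
2. F is the midpoint of AQ ⇒ F = (7/5, -1/10)
3. Y is the centroid of triangle DCF ⇒ Y = (32/15, -1/30)
4. B lies on line DA with DB:BA = 5:2 ⇒ B = (19/7, -3/7)
line BY meets CF at J = (-119/30, 247/60)
Y = B + t·(J−B) with t = 2/23, so BY:YJ = 2/23:21/23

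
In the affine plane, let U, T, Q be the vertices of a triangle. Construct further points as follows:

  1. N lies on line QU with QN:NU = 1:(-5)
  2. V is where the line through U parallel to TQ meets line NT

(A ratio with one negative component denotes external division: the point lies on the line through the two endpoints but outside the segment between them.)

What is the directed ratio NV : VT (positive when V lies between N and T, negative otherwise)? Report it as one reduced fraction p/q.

NV:VT = -5/4

Choose coordinates U = (0, 0), T = (1, 0), Q = (0, 1).
1. N lies on line QU with QN:NU = 1:(-5) ⇒ N = (0, 5/4)
2. V is where the line through U parallel to TQ meets line NT ⇒ V = (5, -5)
V = N + t·(T−N) with t = 5, so NV:VT = t:(1−t) = 5:-4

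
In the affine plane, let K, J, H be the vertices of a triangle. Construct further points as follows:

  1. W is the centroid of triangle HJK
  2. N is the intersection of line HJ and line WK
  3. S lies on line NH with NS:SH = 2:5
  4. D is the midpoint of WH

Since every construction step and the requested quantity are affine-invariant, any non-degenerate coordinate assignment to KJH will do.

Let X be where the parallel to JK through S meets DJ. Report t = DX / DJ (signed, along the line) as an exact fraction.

Set K = (0, 0), J = (1, 0), H = (0, 1); any affine frame gives the same invariant.
1. W is the centroid of triangle HJK ⇒ W = (1/3, 1/3)
2. N is the intersection of line HJ and line WK ⇒ N = (1/2, 1/2)
3. S lies on line NH with NS:SH = 2:5 ⇒ S = (5/14, 9/14)
4. D is the midpoint of WH ⇒ D = (1/6, 2/3)
through S parallel to JK: direction (-1, 0); meets DJ at X = (11/56, 9/14)
X = D + t·(J−D) with t = 1/28

t = 1/28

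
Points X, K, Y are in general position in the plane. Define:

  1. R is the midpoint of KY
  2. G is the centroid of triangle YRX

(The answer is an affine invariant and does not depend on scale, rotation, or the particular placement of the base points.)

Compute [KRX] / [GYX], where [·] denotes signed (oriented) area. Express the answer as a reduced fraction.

Work in coordinates with X = (0, 0), K = (1, 0), Y = (0, 1).
1. R is the midpoint of KY ⇒ R = (1/2, 1/2)
2. G is the centroid of triangle YRX ⇒ G = (1/6, 1/2)
2·[KRX] = 1/2, 2·[GYX] = 1/6
[KRX]:[GYX] = 1/2:1/6 = 3

[KRX]:[GYX] = 3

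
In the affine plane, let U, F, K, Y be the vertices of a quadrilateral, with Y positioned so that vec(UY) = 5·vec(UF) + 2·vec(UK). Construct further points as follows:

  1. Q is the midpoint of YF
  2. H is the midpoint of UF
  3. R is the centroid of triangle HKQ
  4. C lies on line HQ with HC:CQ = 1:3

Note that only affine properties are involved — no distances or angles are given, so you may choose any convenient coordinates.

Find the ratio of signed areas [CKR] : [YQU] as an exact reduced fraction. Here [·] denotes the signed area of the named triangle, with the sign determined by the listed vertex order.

[CKR]:[YQU] = 1/2

Assign U = (0, 0), F = (1, 0), K = (0, 1), Y = (5, 2) — the answer is frame-independent, so this choice is without loss of generality.
1. Q is the midpoint of YF ⇒ Q = (3, 1)
2. H is the midpoint of UF ⇒ H = (1/2, 0)
3. R is the centroid of triangle HKQ ⇒ R = (7/6, 2/3)
4. C lies on line HQ with HC:CQ = 1:3 ⇒ C = (9/8, 1/4)
2·[CKR] = -1/2, 2·[YQU] = -1
[CKR]:[YQU] = -1/2:-1 = 1/2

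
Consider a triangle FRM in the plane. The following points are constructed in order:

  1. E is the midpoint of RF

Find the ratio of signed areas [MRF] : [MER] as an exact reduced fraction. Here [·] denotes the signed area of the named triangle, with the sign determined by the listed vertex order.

[MRF]:[MER] = -2

Work in coordinates with F = (0, 0), R = (1, 0), M = (0, 1).
1. E is the midpoint of RF ⇒ E = (1/2, 0)
2·[MRF] = -1, 2·[MER] = 1/2
[MRF]:[MER] = -1:1/2 = -2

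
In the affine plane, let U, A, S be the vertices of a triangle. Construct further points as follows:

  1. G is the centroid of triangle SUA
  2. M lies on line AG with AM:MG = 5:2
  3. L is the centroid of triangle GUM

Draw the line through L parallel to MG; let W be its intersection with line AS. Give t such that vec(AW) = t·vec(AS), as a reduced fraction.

t = -1/3

Assign U = (0, 0), A = (1, 0), S = (0, 1) — the answer is frame-independent, so this choice is without loss of generality.
1. G is the centroid of triangle SUA ⇒ G = (1/3, 1/3)
2. M lies on line AG with AM:MG = 5:2 ⇒ M = (11/21, 5/21)
3. L is the centroid of triangle GUM ⇒ L = (2/7, 4/21)
through L parallel to MG: direction (-4/21, 2/21); meets AS at W = (4/3, -1/3)
W = A + t·(S−A) with t = -1/3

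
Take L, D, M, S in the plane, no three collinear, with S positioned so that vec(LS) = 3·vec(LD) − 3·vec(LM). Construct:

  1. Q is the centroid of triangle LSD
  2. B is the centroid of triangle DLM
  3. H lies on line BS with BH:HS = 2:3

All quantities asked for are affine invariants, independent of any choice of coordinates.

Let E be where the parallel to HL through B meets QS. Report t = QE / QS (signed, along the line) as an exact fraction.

t = -13/17

Set L = (0, 0), D = (1, 0), M = (0, 1), S = (3, -3); any affine frame gives the same invariant.
1. Q is the centroid of triangle LSD ⇒ Q = (4/3, -1)
2. B is the centroid of triangle DLM ⇒ B = (1/3, 1/3)
3. H lies on line BS with BH:HS = 2:3 ⇒ H = (7/5, -1)
through B parallel to HL: direction (-7/5, 1); meets QS at E = (1/17, 9/17)
E = Q + t·(S−Q) with t = -13/17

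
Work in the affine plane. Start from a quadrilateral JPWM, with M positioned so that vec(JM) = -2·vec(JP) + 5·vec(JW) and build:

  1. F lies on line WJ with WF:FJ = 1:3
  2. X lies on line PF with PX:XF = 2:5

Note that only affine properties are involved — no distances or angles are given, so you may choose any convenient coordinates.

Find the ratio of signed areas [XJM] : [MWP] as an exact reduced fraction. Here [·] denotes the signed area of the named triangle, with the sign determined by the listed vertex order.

Assign J = (0, 0), P = (1, 0), W = (0, 1), M = (-2, 5) — the answer is frame-independent, so this choice is without loss of generality.
1. F lies on line WJ with WF:FJ = 1:3 ⇒ F = (0, 3/4)
2. X lies on line PF with PX:XF = 2:5 ⇒ X = (5/7, 3/14)
2·[XJM] = -4, 2·[MWP] = 2
[XJM]:[MWP] = -4:2 = -2

[XJM]:[MWP] = -2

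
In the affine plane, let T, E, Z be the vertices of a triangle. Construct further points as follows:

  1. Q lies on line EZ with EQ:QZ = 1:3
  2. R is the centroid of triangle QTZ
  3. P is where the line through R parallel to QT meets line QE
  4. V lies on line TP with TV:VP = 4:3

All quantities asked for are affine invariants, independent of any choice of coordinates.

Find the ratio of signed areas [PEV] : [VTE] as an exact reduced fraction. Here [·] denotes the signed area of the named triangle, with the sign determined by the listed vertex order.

[PEV]:[VTE] = -3/4

Choose coordinates T = (0, 0), E = (1, 0), Z = (0, 1).
1. Q lies on line EZ with EQ:QZ = 1:3 ⇒ Q = (3/4, 1/4)
2. R is the centroid of triangle QTZ ⇒ R = (1/4, 5/12)
3. P is where the line through R parallel to QT meets line QE ⇒ P = (1/2, 1/2)
4. V lies on line TP with TV:VP = 4:3 ⇒ V = (2/7, 2/7)
2·[PEV] = -3/14, 2·[VTE] = 2/7
[PEV]:[VTE] = -3/14:2/7 = -3/4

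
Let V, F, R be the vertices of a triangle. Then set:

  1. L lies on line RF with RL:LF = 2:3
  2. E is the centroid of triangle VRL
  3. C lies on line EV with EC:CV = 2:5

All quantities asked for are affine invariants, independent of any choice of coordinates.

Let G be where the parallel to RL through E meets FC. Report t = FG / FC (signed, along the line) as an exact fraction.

Set V = (0, 0), F = (1, 0), R = (0, 1); any affine frame gives the same invariant.
1. L lies on line RF with RL:LF = 2:3 ⇒ L = (2/5, 3/5)
2. E is the centroid of triangle VRL ⇒ E = (2/15, 8/15)
3. C lies on line EV with EC:CV = 2:5 ⇒ C = (2/21, 8/21)
through E parallel to RL: direction (2/5, -2/5); meets FC at G = (14/33, 8/33)
G = F + t·(C−F) with t = 7/11

t = 7/11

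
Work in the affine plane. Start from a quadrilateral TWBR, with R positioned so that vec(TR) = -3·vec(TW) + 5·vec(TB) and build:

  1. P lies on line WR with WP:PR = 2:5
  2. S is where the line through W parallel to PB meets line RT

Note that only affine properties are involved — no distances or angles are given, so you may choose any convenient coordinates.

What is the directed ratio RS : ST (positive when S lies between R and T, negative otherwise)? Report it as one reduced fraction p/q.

RS:ST = -7/3

Set T = (0, 0), W = (1, 0), B = (0, 1), R = (-3, 5); any affine frame gives the same invariant.
1. P lies on line WR with WP:PR = 2:5 ⇒ P = (-1/7, 10/7)
2. S is where the line through W parallel to PB meets line RT ⇒ S = (9/4, -15/4)
S = R + t·(T−R) with t = 7/4, so RS:ST = t:(1−t) = 7/4:-3/4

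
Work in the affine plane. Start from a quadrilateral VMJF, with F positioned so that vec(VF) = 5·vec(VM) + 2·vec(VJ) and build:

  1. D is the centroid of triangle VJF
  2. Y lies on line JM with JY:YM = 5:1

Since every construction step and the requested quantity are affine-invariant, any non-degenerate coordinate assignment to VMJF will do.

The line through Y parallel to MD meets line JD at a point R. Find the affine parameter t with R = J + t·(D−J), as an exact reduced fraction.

t = 5/6

Assign V = (0, 0), M = (1, 0), J = (0, 1), F = (5, 2) — the answer is frame-independent, so this choice is without loss of generality.
1. D is the centroid of triangle VJF ⇒ D = (5/3, 1)
2. Y lies on line JM with JY:YM = 5:1 ⇒ Y = (5/6, 1/6)
through Y parallel to MD: direction (2/3, 1); meets JD at R = (25/18, 1)
R = J + t·(D−J) with t = 5/6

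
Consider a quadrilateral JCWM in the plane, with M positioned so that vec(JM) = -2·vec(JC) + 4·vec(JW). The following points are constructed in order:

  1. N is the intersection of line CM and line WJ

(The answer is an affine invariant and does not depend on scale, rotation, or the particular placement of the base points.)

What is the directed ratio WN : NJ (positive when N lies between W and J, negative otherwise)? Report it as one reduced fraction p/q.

Work in coordinates with J = (0, 0), C = (1, 0), W = (0, 1), M = (-2, 4).
1. N is the intersection of line CM and line WJ ⇒ N = (0, 4/3)
N = W + t·(J−W) with t = -1/3, so WN:NJ = t:(1−t) = -1/3:4/3

WN:NJ = -1/4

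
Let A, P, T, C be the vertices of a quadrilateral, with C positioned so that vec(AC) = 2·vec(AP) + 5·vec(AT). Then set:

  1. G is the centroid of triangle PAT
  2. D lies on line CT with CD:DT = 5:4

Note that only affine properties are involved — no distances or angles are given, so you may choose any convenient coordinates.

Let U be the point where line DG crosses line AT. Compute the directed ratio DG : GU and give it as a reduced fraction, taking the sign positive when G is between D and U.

Work in coordinates with A = (0, 0), P = (1, 0), T = (0, 1), C = (2, 5).
1. G is the centroid of triangle PAT ⇒ G = (1/3, 1/3)
2. D lies on line CT with CD:DT = 5:4 ⇒ D = (8/9, 25/9)
line DG meets AT at U = (0, -17/15)
G = D + t·(U−D) with t = 5/8, so DG:GU = 5/8:3/8

DG:GU = 5/3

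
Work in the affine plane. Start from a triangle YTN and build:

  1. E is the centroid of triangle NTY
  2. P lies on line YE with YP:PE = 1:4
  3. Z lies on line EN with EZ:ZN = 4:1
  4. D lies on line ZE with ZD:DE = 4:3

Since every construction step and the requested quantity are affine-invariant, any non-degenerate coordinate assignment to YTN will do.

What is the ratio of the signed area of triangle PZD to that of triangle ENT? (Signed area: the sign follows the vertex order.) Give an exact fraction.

[PZD]:[ENT] = 64/175

Set Y = (0, 0), T = (1, 0), N = (0, 1); any affine frame gives the same invariant.
1. E is the centroid of triangle NTY ⇒ E = (1/3, 1/3)
2. P lies on line YE with YP:PE = 1:4 ⇒ P = (1/15, 1/15)
3. Z lies on line EN with EZ:ZN = 4:1 ⇒ Z = (1/15, 13/15)
4. D lies on line ZE with ZD:DE = 4:3 ⇒ D = (23/105, 59/105)
2·[PZD] = -64/525, 2·[ENT] = -1/3
[PZD]:[ENT] = -64/525:-1/3 = 64/175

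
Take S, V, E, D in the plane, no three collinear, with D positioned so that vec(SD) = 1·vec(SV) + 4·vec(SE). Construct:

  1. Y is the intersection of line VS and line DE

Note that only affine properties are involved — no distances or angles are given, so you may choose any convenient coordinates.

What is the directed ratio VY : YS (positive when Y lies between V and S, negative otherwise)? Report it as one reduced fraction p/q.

VY:YS = -4

Assign S = (0, 0), V = (1, 0), E = (0, 1), D = (1, 4) — the answer is frame-independent, so this choice is without loss of generality.
1. Y is the intersection of line VS and line DE ⇒ Y = (-1/3, 0)
Y = V + t·(S−V) with t = 4/3, so VY:YS = t:(1−t) = 4/3:-1/3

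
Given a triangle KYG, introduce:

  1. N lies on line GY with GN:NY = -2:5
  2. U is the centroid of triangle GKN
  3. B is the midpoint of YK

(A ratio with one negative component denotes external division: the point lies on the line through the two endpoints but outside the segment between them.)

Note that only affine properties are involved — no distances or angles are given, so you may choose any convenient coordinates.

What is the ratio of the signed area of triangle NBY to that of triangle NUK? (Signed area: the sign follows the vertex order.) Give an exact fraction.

Set K = (0, 0), Y = (1, 0), G = (0, 1); any affine frame gives the same invariant.
1. N lies on line GY with GN:NY = -2:5 ⇒ N = (-2/3, 5/3)
2. U is the centroid of triangle GKN ⇒ U = (-2/9, 8/9)
3. B is the midpoint of YK ⇒ B = (1/2, 0)
2·[NBY] = 5/6, 2·[NUK] = -2/9
[NBY]:[NUK] = 5/6:-2/9 = -15/4

[NBY]:[NUK] = -15/4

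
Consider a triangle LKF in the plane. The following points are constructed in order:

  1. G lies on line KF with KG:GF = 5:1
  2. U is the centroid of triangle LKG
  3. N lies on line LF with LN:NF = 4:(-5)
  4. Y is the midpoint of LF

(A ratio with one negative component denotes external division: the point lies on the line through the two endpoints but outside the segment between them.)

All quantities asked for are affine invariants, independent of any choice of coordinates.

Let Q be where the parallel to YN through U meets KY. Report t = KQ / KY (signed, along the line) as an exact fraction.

Set L = (0, 0), K = (1, 0), F = (0, 1); any affine frame gives the same invariant.
1. G lies on line KF with KG:GF = 5:1 ⇒ G = (1/6, 5/6)
2. U is the centroid of triangle LKG ⇒ U = (7/18, 5/18)
3. N lies on line LF with LN:NF = 4:(-5) ⇒ N = (0, -4)
4. Y is the midpoint of LF ⇒ Y = (0, 1/2)
through U parallel to YN: direction (0, -9/2); meets KY at Q = (7/18, 11/36)
Q = K + t·(Y−K) with t = 11/18

t = 11/18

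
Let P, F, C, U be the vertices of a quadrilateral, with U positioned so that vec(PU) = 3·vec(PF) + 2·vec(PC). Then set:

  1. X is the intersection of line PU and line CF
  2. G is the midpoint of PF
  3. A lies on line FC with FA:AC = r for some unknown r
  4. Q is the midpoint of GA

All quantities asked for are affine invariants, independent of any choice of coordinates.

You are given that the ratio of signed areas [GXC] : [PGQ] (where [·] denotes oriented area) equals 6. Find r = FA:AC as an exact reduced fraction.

Choose coordinates P = (0, 0), F = (1, 0), C = (0, 1), U = (3, 2).
1. X is the intersection of line PU and line CF ⇒ X = (3/5, 2/5)
2. G is the midpoint of PF ⇒ G = (1/2, 0)
3. With FA:AC = r, write λ = r/(r+1) so A = F + λ·(C−F); A is affine-linear in λ
4. Q is the midpoint of GA ⇒ Q is an affine combination of earlier points and hence also affine-linear in λ
Every point depending on A is an affine combination of A and λ-independent points, so each such coordinate is linear in λ; the λ² term in each signed area is a multiple of (C−F)×(C−F) = 0, so 2·[GXC] and 2·[PGQ] are each linear in λ. Evaluating at λ=0 and λ=1:
  2·[GXC] = 3/10,   2·[PGQ] = 1/4·λ
So [GXC]:[PGQ] = (3/10) / (1/4·λ). Setting this equal to 6:
  3/10 = 6·(1/4·λ)  ⇒  λ = 1/5
Then r = λ/(1−λ) = (1/5)/(4/5) = 1/4. Check: with r = 1/4, A = (4/5, 1/5) and [GXC]:[PGQ] = 6 as required.

r = 1/4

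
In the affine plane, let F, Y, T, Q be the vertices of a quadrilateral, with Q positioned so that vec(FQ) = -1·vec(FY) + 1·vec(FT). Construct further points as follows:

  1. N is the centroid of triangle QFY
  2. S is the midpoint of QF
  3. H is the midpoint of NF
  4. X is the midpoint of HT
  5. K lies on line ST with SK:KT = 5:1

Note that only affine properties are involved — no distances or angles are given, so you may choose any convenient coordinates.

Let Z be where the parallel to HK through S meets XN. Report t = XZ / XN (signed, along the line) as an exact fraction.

t = 55/3

Choose coordinates F = (0, 0), Y = (1, 0), T = (0, 1), Q = (-1, 1).
1. N is the centroid of triangle QFY ⇒ N = (0, 1/3)
2. S is the midpoint of QF ⇒ S = (-1/2, 1/2)
3. H is the midpoint of NF ⇒ H = (0, 1/6)
4. X is the midpoint of HT ⇒ X = (0, 7/12)
5. K lies on line ST with SK:KT = 5:1 ⇒ K = (-1/12, 11/12)
through S parallel to HK: direction (-1/12, 3/4); meets XN at Z = (0, -4)
Z = X + t·(N−X) with t = 55/3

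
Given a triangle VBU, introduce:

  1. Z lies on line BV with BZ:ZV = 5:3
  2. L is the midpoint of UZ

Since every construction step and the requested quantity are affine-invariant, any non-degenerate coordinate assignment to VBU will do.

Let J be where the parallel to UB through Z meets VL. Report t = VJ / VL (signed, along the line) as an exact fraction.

Set V = (0, 0), B = (1, 0), U = (0, 1); any affine frame gives the same invariant.
1. Z lies on line BV with BZ:ZV = 5:3 ⇒ Z = (3/8, 0)
2. L is the midpoint of UZ ⇒ L = (3/16, 1/2)
through Z parallel to UB: direction (1, -1); meets VL at J = (9/88, 3/11)
J = V + t·(L−V) with t = 6/11

t = 6/11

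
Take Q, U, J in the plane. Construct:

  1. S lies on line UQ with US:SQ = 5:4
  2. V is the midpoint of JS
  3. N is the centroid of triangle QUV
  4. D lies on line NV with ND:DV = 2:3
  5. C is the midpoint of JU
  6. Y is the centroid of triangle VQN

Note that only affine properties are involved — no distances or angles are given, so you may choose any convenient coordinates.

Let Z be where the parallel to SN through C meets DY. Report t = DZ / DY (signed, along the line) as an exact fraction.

t = -3/2

Assign Q = (0, 0), U = (1, 0), J = (0, 1) — the answer is frame-independent, so this choice is without loss of generality.
1. S lies on line UQ with US:SQ = 5:4 ⇒ S = (4/9, 0)
2. V is the midpoint of JS ⇒ V = (2/9, 1/2)
3. N is the centroid of triangle QUV ⇒ N = (11/27, 1/6)
4. D lies on line NV with ND:DV = 2:3 ⇒ D = (1/3, 3/10)
5. C is the midpoint of JU ⇒ C = (1/2, 1/2)
6. Y is the centroid of triangle VQN ⇒ Y = (17/81, 2/9)
through C parallel to SN: direction (-1/27, 1/6); meets DY at Z = (14/27, 5/12)
Z = D + t·(Y−D) with t = -3/2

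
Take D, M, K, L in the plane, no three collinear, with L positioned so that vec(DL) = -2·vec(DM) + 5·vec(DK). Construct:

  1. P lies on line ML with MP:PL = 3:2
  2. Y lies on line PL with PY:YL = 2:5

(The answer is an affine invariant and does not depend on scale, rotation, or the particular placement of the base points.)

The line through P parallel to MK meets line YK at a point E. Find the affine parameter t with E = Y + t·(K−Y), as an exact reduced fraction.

Set D = (0, 0), M = (1, 0), K = (0, 1), L = (-2, 5); any affine frame gives the same invariant.
1. P lies on line ML with MP:PL = 3:2 ⇒ P = (-4/5, 3)
2. Y lies on line PL with PY:YL = 2:5 ⇒ Y = (-8/7, 25/7)
through P parallel to MK: direction (-1, 1); meets YK at E = (-24/25, 79/25)
E = Y + t·(K−Y) with t = 4/25

t = 4/25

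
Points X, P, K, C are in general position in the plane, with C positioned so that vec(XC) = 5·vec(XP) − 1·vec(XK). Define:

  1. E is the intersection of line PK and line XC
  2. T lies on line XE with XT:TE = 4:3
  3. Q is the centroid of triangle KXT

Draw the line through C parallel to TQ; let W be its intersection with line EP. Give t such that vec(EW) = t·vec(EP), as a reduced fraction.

Choose coordinates X = (0, 0), P = (1, 0), K = (0, 1), C = (5, -1).
1. E is the intersection of line PK and line XC ⇒ E = (5/4, -1/4)
2. T lies on line XE with XT:TE = 4:3 ⇒ T = (5/7, -1/7)
3. Q is the centroid of triangle KXT ⇒ Q = (5/21, 2/7)
through C parallel to TQ: direction (-10/21, 3/7); meets EP at W = (-25, 26)
W = E + t·(P−E) with t = 105

t = 105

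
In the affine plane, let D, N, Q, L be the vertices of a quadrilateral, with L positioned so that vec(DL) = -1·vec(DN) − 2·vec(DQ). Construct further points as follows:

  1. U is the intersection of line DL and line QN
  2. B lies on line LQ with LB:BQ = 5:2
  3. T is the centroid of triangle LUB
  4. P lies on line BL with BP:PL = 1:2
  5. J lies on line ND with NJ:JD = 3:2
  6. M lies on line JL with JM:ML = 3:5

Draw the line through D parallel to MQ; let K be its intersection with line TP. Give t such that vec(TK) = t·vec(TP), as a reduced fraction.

t = -85/57

Assign D = (0, 0), N = (1, 0), Q = (0, 1), L = (-1, -2) — the answer is frame-independent, so this choice is without loss of generality.
1. U is the intersection of line DL and line QN ⇒ U = (1/3, 2/3)
2. B lies on line LQ with LB:BQ = 5:2 ⇒ B = (-2/7, 1/7)
3. T is the centroid of triangle LUB ⇒ T = (-20/63, -25/63)
4. P lies on line BL with BP:PL = 1:2 ⇒ P = (-11/21, -4/7)
5. J lies on line ND with NJ:JD = 3:2 ⇒ J = (2/5, 0)
6. M lies on line JL with JM:ML = 3:5 ⇒ M = (-1/8, -3/4)
through D parallel to MQ: direction (1/8, 7/4); meets TP at K = (-5/513, -70/513)
K = T + t·(P−T) with t = -85/57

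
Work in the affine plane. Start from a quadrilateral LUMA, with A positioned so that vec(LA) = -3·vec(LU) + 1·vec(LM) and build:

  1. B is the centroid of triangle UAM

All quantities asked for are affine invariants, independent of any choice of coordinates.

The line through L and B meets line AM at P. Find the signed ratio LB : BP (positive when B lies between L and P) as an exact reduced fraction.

LB:BP = 2

Choose coordinates L = (0, 0), U = (1, 0), M = (0, 1), A = (-3, 1).
1. B is the centroid of triangle UAM ⇒ B = (-2/3, 2/3)
line LB meets AM at P = (-1, 1)
B = L + t·(P−L) with t = 2/3, so LB:BP = 2/3:1/3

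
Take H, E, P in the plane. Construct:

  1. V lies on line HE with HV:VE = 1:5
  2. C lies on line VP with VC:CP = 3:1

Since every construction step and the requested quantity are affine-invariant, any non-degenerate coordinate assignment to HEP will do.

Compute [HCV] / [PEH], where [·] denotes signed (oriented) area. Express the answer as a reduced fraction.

[HCV]:[PEH] = 1/8

Set H = (0, 0), E = (1, 0), P = (0, 1); any affine frame gives the same invariant.
1. V lies on line HE with HV:VE = 1:5 ⇒ V = (1/6, 0)
2. C lies on line VP with VC:CP = 3:1 ⇒ C = (1/24, 3/4)
2·[HCV] = -1/8, 2·[PEH] = -1
[HCV]:[PEH] = -1/8:-1 = 1/8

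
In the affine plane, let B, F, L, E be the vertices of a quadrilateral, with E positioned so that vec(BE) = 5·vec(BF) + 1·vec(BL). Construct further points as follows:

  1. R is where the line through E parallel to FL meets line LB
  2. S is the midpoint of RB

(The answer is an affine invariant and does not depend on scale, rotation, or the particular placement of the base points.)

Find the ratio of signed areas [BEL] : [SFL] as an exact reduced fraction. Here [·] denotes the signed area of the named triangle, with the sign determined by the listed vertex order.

Work in coordinates with B = (0, 0), F = (1, 0), L = (0, 1), E = (5, 1).
1. R is where the line through E parallel to FL meets line LB ⇒ R = (0, 6)
2. S is the midpoint of RB ⇒ S = (0, 3)
2·[BEL] = 5, 2·[SFL] = -2
[BEL]:[SFL] = 5:-2 = -5/2

[BEL]:[SFL] = -5/2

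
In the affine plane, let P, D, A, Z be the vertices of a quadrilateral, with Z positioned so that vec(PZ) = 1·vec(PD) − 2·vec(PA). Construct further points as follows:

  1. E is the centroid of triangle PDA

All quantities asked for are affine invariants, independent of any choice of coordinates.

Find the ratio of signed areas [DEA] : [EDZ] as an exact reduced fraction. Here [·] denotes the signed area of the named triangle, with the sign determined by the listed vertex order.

[DEA]:[EDZ] = 1/4

Work in coordinates with P = (0, 0), D = (1, 0), A = (0, 1), Z = (1, -2).
1. E is the centroid of triangle PDA ⇒ E = (1/3, 1/3)
2·[DEA] = -1/3, 2·[EDZ] = -4/3
[DEA]:[EDZ] = -1/3:-4/3 = 1/4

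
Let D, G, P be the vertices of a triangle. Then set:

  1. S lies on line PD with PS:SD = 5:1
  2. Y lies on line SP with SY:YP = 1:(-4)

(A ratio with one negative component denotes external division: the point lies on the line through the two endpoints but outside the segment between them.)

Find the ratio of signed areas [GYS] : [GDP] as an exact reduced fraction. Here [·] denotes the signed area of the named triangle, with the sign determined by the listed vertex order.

Set D = (0, 0), G = (1, 0), P = (0, 1); any affine frame gives the same invariant.
1. S lies on line PD with PS:SD = 5:1 ⇒ S = (0, 1/6)
2. Y lies on line SP with SY:YP = 1:(-4) ⇒ Y = (0, -1/9)
2·[GYS] = -5/18, 2·[GDP] = -1
[GYS]:[GDP] = -5/18:-1 = 5/18

[GYS]:[GDP] = 5/18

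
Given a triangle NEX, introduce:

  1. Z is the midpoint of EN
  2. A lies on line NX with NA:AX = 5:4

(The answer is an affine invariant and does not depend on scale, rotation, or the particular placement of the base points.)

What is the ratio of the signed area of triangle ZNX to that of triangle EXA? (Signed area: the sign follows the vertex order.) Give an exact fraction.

Set N = (0, 0), E = (1, 0), X = (0, 1); any affine frame gives the same invariant.
1. Z is the midpoint of EN ⇒ Z = (1/2, 0)
2. A lies on line NX with NA:AX = 5:4 ⇒ A = (0, 5/9)
2·[ZNX] = -1/2, 2·[EXA] = 4/9
[ZNX]:[EXA] = -1/2:4/9 = -9/8

[ZNX]:[EXA] = -9/8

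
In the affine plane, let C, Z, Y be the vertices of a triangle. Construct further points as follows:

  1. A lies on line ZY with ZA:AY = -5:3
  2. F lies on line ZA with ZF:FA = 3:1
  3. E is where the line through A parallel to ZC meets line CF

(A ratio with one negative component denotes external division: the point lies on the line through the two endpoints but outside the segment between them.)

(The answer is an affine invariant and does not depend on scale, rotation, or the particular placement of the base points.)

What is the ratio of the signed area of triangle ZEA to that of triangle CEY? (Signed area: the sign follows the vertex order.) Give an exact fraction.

[ZEA]:[CEY] = -5/7

Work in coordinates with C = (0, 0), Z = (1, 0), Y = (0, 1).
1. A lies on line ZY with ZA:AY = -5:3 ⇒ A = (-3/2, 5/2)
2. F lies on line ZA with ZF:FA = 3:1 ⇒ F = (-7/8, 15/8)
3. E is where the line through A parallel to ZC meets line CF ⇒ E = (-7/6, 5/2)
2·[ZEA] = 5/6, 2·[CEY] = -7/6
[ZEA]:[CEY] = 5/6:-7/6 = -5/7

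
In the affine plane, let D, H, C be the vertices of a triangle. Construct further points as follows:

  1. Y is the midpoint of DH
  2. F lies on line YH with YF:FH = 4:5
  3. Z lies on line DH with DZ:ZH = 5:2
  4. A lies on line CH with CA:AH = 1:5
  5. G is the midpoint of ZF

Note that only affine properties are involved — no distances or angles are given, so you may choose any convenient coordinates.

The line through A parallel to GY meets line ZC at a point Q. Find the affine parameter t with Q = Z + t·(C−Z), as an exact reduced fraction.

Set D = (0, 0), H = (1, 0), C = (0, 1); any affine frame gives the same invariant.
1. Y is the midpoint of DH ⇒ Y = (1/2, 0)
2. F lies on line YH with YF:FH = 4:5 ⇒ F = (13/18, 0)
3. Z lies on line DH with DZ:ZH = 5:2 ⇒ Z = (5/7, 0)
4. A lies on line CH with CA:AH = 1:5 ⇒ A = (1/6, 5/6)
5. G is the midpoint of ZF ⇒ G = (181/252, 0)
through A parallel to GY: direction (-55/252, 0); meets ZC at Q = (5/42, 5/6)
Q = Z + t·(C−Z) with t = 5/6

t = 5/6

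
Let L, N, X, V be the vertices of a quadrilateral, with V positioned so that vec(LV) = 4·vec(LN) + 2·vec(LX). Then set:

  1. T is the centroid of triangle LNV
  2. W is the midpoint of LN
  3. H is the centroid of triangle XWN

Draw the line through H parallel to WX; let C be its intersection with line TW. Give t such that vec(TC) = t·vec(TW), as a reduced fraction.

t = 8/9

Choose coordinates L = (0, 0), N = (1, 0), X = (0, 1), V = (4, 2).
1. T is the centroid of triangle LNV ⇒ T = (5/3, 2/3)
2. W is the midpoint of LN ⇒ W = (1/2, 0)
3. H is the centroid of triangle XWN ⇒ H = (1/2, 1/3)
through H parallel to WX: direction (-1/2, 1); meets TW at C = (17/27, 2/27)
C = T + t·(W−T) with t = 8/9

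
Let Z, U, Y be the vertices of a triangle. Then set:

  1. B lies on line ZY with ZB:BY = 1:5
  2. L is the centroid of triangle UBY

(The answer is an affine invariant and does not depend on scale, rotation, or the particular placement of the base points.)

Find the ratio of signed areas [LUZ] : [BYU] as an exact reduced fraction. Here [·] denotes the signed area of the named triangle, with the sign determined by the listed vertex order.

Assign Z = (0, 0), U = (1, 0), Y = (0, 1) — the answer is frame-independent, so this choice is without loss of generality.
1. B lies on line ZY with ZB:BY = 1:5 ⇒ B = (0, 1/6)
2. L is the centroid of triangle UBY ⇒ L = (1/3, 7/18)
2·[LUZ] = -7/18, 2·[BYU] = -5/6
[LUZ]:[BYU] = -7/18:-5/6 = 7/15

[LUZ]:[BYU] = 7/15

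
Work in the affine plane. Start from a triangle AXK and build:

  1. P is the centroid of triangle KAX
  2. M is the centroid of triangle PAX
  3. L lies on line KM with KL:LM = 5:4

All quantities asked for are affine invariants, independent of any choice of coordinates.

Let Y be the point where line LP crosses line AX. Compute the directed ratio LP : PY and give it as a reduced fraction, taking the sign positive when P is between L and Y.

LP:PY = 14/27

Assign A = (0, 0), X = (1, 0), K = (0, 1) — the answer is frame-independent, so this choice is without loss of generality.
1. P is the centroid of triangle KAX ⇒ P = (1/3, 1/3)
2. M is the centroid of triangle PAX ⇒ M = (4/9, 1/9)
3. L lies on line KM with KL:LM = 5:4 ⇒ L = (20/81, 41/81)
line LP meets AX at Y = (1/2, 0)
P = L + t·(Y−L) with t = 14/41, so LP:PY = 14/41:27/41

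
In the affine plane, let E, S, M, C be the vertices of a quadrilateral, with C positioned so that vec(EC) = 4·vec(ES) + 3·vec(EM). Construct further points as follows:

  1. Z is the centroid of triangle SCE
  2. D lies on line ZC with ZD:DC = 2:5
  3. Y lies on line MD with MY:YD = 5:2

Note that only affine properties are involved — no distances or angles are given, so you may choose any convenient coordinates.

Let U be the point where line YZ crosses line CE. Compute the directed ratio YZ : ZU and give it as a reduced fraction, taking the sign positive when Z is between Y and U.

YZ:ZU = -80/49

Choose coordinates E = (0, 0), S = (1, 0), M = (0, 1), C = (4, 3).
1. Z is the centroid of triangle SCE ⇒ Z = (5/3, 1)
2. D lies on line ZC with ZD:DC = 2:5 ⇒ D = (7/3, 11/7)
3. Y lies on line MD with MY:YD = 5:2 ⇒ Y = (5/3, 69/49)
line YZ meets CE at U = (5/3, 5/4)
Z = Y + t·(U−Y) with t = 80/31, so YZ:ZU = 80/31:-49/31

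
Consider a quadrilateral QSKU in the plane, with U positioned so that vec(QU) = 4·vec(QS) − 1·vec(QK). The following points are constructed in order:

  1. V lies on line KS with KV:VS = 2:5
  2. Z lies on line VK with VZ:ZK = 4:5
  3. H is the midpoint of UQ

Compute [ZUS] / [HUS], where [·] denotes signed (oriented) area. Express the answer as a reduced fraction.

Assign Q = (0, 0), S = (1, 0), K = (0, 1), U = (4, -1) — the answer is frame-independent, so this choice is without loss of generality.
1. V lies on line KS with KV:VS = 2:5 ⇒ V = (2/7, 5/7)
2. Z lies on line VK with VZ:ZK = 4:5 ⇒ Z = (10/63, 53/63)
3. H is the midpoint of UQ ⇒ H = (2, -1/2)
2·[ZUS] = -106/63, 2·[HUS] = 1/2
[ZUS]:[HUS] = -106/63:1/2 = -212/63

[ZUS]:[HUS] = -212/63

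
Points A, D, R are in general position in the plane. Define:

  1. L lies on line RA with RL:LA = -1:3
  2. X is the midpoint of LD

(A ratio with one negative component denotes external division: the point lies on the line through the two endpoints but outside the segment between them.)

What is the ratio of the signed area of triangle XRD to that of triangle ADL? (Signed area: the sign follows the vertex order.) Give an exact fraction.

Set A = (0, 0), D = (1, 0), R = (0, 1); any affine frame gives the same invariant.
1. L lies on line RA with RL:LA = -1:3 ⇒ L = (0, 3/2)
2. X is the midpoint of LD ⇒ X = (1/2, 3/4)
2·[XRD] = 1/4, 2·[ADL] = 3/2
[XRD]:[ADL] = 1/4:3/2 = 1/6

[XRD]:[ADL] = 1/6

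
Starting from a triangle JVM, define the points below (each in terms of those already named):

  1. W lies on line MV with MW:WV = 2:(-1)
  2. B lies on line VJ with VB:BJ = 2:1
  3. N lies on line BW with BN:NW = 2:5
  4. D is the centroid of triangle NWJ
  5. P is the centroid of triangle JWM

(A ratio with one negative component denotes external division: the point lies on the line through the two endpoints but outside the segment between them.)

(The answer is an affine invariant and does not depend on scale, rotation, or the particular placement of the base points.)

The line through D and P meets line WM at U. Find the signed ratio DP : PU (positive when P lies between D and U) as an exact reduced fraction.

DP:PU = 10/21

Choose coordinates J = (0, 0), V = (1, 0), M = (0, 1).
1. W lies on line MV with MW:WV = 2:(-1) ⇒ W = (2, -1)
2. B lies on line VJ with VB:BJ = 2:1 ⇒ B = (1/3, 0)
3. N lies on line BW with BN:NW = 2:5 ⇒ N = (17/21, -2/7)
4. D is the centroid of triangle NWJ ⇒ D = (59/63, -3/7)
5. P is the centroid of triangle JWM ⇒ P = (2/3, 0)
line DP meets WM at U = (1/10, 9/10)
P = D + t·(U−D) with t = 10/31, so DP:PU = 10/31:21/31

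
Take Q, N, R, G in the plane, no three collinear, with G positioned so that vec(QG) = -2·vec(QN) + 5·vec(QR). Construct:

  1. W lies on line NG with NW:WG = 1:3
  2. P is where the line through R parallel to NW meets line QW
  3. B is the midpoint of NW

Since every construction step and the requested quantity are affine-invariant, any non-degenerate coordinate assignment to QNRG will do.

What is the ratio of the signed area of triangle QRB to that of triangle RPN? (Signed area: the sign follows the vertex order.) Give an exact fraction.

[QRB]:[RPN] = -25/4

Set Q = (0, 0), N = (1, 0), R = (0, 1), G = (-2, 5); any affine frame gives the same invariant.
1. W lies on line NG with NW:WG = 1:3 ⇒ W = (1/4, 5/4)
2. P is where the line through R parallel to NW meets line QW ⇒ P = (3/20, 3/4)
3. B is the midpoint of NW ⇒ B = (5/8, 5/8)
2·[QRB] = -5/8, 2·[RPN] = 1/10
[QRB]:[RPN] = -5/8:1/10 = -25/4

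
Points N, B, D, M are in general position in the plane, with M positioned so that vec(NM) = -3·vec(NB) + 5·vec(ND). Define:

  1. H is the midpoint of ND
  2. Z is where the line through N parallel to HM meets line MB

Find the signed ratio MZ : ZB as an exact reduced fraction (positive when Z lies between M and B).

MZ:ZB = -1/3

Choose coordinates N = (0, 0), B = (1, 0), D = (0, 1), M = (-3, 5).
1. H is the midpoint of ND ⇒ H = (0, 1/2)
2. Z is where the line through N parallel to HM meets line MB ⇒ Z = (-5, 15/2)
Z = M + t·(B−M) with t = -1/2, so MZ:ZB = t:(1−t) = -1/2:3/2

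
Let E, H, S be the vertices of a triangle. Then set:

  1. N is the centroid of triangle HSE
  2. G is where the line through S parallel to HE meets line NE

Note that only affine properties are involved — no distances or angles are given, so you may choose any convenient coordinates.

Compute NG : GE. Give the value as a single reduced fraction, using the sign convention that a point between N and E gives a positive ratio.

Work in coordinates with E = (0, 0), H = (1, 0), S = (0, 1).
1. N is the centroid of triangle HSE ⇒ N = (1/3, 1/3)
2. G is where the line through S parallel to HE meets line NE ⇒ G = (1, 1)
G = N + t·(E−N) with t = -2, so NG:GE = t:(1−t) = -2:3

NG:GE = -2/3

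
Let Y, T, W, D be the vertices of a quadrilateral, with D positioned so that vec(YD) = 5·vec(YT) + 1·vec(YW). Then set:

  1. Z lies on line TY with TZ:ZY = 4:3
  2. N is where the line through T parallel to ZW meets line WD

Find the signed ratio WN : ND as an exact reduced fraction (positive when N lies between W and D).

Set Y = (0, 0), T = (1, 0), W = (0, 1), D = (5, 1); any affine frame gives the same invariant.
1. Z lies on line TY with TZ:ZY = 4:3 ⇒ Z = (3/7, 0)
2. N is where the line through T parallel to ZW meets line WD ⇒ N = (4/7, 1)
N = W + t·(D−W) with t = 4/35, so WN:ND = t:(1−t) = 4/35:31/35

WN:ND = 4/31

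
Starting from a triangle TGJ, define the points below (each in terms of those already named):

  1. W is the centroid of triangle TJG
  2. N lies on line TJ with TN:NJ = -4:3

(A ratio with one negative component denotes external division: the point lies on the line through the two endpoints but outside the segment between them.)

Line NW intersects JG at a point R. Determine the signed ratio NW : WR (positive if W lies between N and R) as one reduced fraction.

NW:WR = -10

Choose coordinates T = (0, 0), G = (1, 0), J = (0, 1).
1. W is the centroid of triangle TJG ⇒ W = (1/3, 1/3)
2. N lies on line TJ with TN:NJ = -4:3 ⇒ N = (0, 4)
line NW meets JG at R = (3/10, 7/10)
W = N + t·(R−N) with t = 10/9, so NW:WR = 10/9:-1/9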